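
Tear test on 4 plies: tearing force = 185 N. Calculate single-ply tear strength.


Formula: Per-ply strength = Total force / Number of plies
Per-ply = 185 N / 4
Per-ply = 46.25 N

46.25 N


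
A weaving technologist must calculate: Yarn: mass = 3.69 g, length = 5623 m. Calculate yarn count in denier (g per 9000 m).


Formula: den = (mass_g / length_m) * 9000
Substituting: den = (3.69 / 5623) * 9000
Intermediate: 3.69 / 5623 = 0.00065623 g/m
den = 0.00065623 * 9000 = 5.9 denier

5.9 denier


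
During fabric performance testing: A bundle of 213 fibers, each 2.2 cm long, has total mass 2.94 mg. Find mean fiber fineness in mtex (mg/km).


Formula: fineness (mtex) = mass (mg) / total length (km) = (mass_mg / total_length_m) * 1000
Step 1: Convert fiber length: 2.2 cm = 0.022 m
Step 2: Total fiber length = 213 * 0.022 = 4.686 m
Step 3: Linear density = 2.94 mg / 4.686 m = 0.6274 mg/m
Step 4: fineness = 0.6274 * 1000 = 627.4 mtex

627.4 mtex


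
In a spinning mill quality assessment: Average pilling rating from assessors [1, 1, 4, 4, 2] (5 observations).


Formula: Mean = sum / count
Sum = 1 + 1 + 4 + 4 + 2 = 12
Mean = 12 / 5 = 2.4

2.4


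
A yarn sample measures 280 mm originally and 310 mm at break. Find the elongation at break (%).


Formula: Elongation (%) = ((L_break - L0) / L0) * 100
Step 1: Extension = 310 - 280 = 30 mm
Step 2: Elongation = (30 / 280) * 100
Step 3: Elongation = 0.107143 * 100 = 10.7143% ≈ 10.7%

10.7%


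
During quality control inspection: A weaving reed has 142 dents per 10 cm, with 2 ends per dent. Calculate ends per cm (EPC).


Formula: EPC = (dents per 10 cm * ends per dent) / 10
Step 1: Total ends per 10 cm = 142 * 2 = 284
Step 2: EPC = 284 / 10 = 28.4 ends/cm

28.4 ends/cm


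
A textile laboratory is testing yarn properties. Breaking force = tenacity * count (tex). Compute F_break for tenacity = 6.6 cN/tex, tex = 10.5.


Formula: Breaking force = Tenacity * Linear density
F = 6.6 cN/tex * 10.5 tex
F = 69.30 cN

69.30 cN


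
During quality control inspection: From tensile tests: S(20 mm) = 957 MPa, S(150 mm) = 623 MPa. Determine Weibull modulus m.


Formula: m = ln(L1/L2) / ln(S2/S1)
Step 1: ln(L1/L2) = ln(20/150) = -2.01490
Step 2: S2/S1 = 623/957 = 0.65099
Step 3: ln(S2/S1) = ln(0.65099) = -0.42926
Step 4: m = -2.01490 / -0.42926 = 4.69

4.69 (Weibull m)


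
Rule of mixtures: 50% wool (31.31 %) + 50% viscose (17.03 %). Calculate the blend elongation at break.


Formula: Blend property = (fraction_A * property_A) + (fraction_B * property_B)
Step 1: Contribution A = 50/100 * 31.31 % = 15.655 %
Step 2: Contribution B = 50/100 * 17.03 % = 8.515 %
Step 3: Blend elongation at break = 15.655 + 8.515 = 24.17 %

24.17 %


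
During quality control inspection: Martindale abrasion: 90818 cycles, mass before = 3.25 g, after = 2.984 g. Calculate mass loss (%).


Formula: Mass loss% = ((m_before - m_after) / m_before) * 100
Step 1: Mass loss = 3.25 - 2.984 = 0.266 g
Step 2: Ratio = 0.266 / 3.25 = 0.0818462
Step 3: Mass loss% = 0.0818462 * 100 = 8.18462% ≈ 8.18%

8.18%


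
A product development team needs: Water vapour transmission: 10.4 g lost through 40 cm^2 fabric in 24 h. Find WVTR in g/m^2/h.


Formula: WVTR = mass_loss / (area * time)
Step 1: Convert area: 40 cm^2 = 0.004 m^2
Step 2: WVTR = 10.4 g / (0.004 m^2 * 24 h)
Step 3: WVTR = 10.4 / 0.096 = 108.3 g/m^2/h

108.3 g/m^2/h


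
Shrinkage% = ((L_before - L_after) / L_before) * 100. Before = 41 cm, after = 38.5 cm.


Formula: Shrinkage% = ((L_before - L_after) / L_before) * 100
Step 1: Shrinkage = 41 - 38.5 = 2.5 cm
Step 2: Shrinkage% = (2.5 / 41) * 100
Step 3: Shrinkage% = 0.060976 * 100 = 6.0976% ≈ 6.1%

6.1%


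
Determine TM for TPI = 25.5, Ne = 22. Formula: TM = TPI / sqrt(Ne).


Formula: TM = TPI / sqrt(Ne)
Step 1: sqrt(Ne) = sqrt(22) = 4.6904
Step 2: TM = 25.5 / 4.6904 = 5.44

5.44 TM


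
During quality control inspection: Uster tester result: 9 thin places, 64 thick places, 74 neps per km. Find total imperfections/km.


Formula: Total = thin places + thick places + neps
Total = 9 + 64 + 74
Total = 147 imperfections/km

147 imperfections/km


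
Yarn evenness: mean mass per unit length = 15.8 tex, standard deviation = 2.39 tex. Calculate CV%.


Formula: CV% = (standard deviation / mean) * 100
Step 1: Ratio = 2.39 / 15.8 = 0.151266
Step 2: CV% = 0.151266 * 100 = 15.1266% ≈ 15.1%

15.1%


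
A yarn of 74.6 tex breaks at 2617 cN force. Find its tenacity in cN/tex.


Formula: Tenacity = Breaking force / Linear density
Tenacity = 2617 cN / 74.6 tex
Tenacity = 35.08 cN/tex

35.08 cN/tex


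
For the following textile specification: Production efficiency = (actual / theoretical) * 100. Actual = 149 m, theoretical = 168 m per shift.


Formula: Efficiency% = (Actual output / Theoretical output) * 100
Efficiency% = (149 / 168) * 100
Efficiency% = 0.886905 * 100 = 88.6905% ≈ 88.7%

88.7%


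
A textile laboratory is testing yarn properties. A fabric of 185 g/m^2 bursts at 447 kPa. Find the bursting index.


Formula: Bursting Index = Bursting Strength / Fabric GSM
BI = 447 kPa / 185 g/m^2
BI = 2.416 kPa/(g/m^2)

2.416 kPa/(g/m^2)


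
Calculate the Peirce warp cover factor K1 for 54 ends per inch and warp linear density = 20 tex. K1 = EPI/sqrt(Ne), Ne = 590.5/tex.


Formula: K1 = EPI / sqrt(Ne), with Ne = 590.5 / tex_warp
Step 1: Ne = 590.5 / 20 = 29.525
Step 2: sqrt(Ne) = sqrt(29.525) = 5.4337
Step 3: K1 = 54 / 5.4337 = 9.9

9.9


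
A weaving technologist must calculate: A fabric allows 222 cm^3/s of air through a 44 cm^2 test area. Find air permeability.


Formula: Air Permeability = Airflow / Test Area
AP = 222 cm^3/s / 44 cm^2
AP = 5.0 cm^3/s/cm^2

5.0 cm^3/s/cm^2


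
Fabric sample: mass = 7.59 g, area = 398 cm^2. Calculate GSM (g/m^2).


Formula: GSM = mass_g / area_m2
Step 1: Convert area: 398 cm^2 = 398 / 10000 = 0.0398 m^2
Step 2: GSM = 7.59 g / 0.0398 m^2 = 190.7 g/m^2

190.7 g/m^2


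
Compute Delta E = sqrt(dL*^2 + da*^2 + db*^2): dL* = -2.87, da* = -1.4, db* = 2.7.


Formula: Delta E = sqrt(dL*^2 + da*^2 + db*^2)
Step 1: dL*^2 = (-2.87)^2 = 8.2369
Step 2: da*^2 = (-1.4)^2 = 1.96
Step 3: db*^2 = 2.7^2 = 7.29
Step 4: Sum = 8.2369 + 1.96 + 7.29 = 17.4869
Step 5: Delta E = sqrt(17.4869) = 4.18

4.18 Delta E


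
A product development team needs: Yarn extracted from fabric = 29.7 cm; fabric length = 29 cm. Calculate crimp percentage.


Formula: Crimp% = ((L_yarn - L_fabric) / L_fabric) * 100
Step 1: Extension = 29.7 - 29 = 0.7 cm
Step 2: Crimp% = (0.7 / 29) * 100
Step 3: Crimp% = 0.024138 * 100 = 2.4138% ≈ 2.4%

2.4%


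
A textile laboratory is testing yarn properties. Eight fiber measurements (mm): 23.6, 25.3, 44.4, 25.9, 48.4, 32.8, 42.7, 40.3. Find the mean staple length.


Formula: Mean = sum of lengths / count
Sum = 23.6 + 25.3 + 44.4 + 25.9 + 48.4 + 32.8 + 42.7 + 40.3
Sum = 283.4 mm
Mean = 283.4 / 8 = 35.43 mm

35.43 mm


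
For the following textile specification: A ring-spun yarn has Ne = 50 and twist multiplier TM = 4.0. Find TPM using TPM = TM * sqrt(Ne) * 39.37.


Formula: TPM = TM * sqrt(Ne) * 39.37
Step 1: sqrt(Ne) = sqrt(50) = 7.0711
Step 2: TM * sqrt(Ne) = 4.0 * 7.0711 = 28.2844
Step 3: TPM = 28.2844 * 39.37 = 1114 twists/m

1114 twists/m


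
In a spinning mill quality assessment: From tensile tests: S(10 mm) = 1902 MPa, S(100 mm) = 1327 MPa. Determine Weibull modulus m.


Formula: m = ln(L1/L2) / ln(S2/S1)
Step 1: ln(L1/L2) = ln(10/100) = -2.30259
Step 2: S2/S1 = 1327/1902 = 0.69769
Step 3: ln(S2/S1) = ln(0.69769) = -0.35998
Step 4: m = -2.30259 / -0.35998 = 6.40

6.40 (Weibull m)


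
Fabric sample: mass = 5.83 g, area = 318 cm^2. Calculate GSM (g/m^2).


Formula: GSM = mass_g / area_m2
Step 1: Convert area: 318 cm^2 = 318 / 10000 = 0.0318 m^2
Step 2: GSM = 5.83 g / 0.0318 m^2 = 183.3 g/m^2

183.3 g/m^2


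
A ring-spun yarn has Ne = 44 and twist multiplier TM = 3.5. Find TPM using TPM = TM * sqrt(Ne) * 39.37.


Formula: TPM = TM * sqrt(Ne) * 39.37
Step 1: sqrt(Ne) = sqrt(44) = 6.6332
Step 2: TM * sqrt(Ne) = 3.5 * 6.6332 = 23.2162
Step 3: TPM = 23.2162 * 39.37 = 914 twists/m

914 twists/m


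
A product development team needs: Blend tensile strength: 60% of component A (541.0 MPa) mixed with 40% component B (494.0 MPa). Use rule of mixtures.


Formula: Blend property = (fraction_A * property_A) + (fraction_B * property_B)
Step 1: Contribution A = 60/100 * 541.0 MPa = 324.6 MPa
Step 2: Contribution B = 40/100 * 494.0 MPa = 197.6 MPa
Step 3: Blend tensile strength = 324.6 + 197.6 = 522.2 MPa

522.2 MPa


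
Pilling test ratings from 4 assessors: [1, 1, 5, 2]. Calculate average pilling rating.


Formula: Mean = sum / count
Sum = 1 + 1 + 5 + 2 = 9
Mean = 9 / 4 = 2.3

2.3


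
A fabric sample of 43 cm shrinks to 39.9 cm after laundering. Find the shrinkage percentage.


Formula: Shrinkage% = ((L_before - L_after) / L_before) * 100
Step 1: Shrinkage = 43 - 39.9 = 3.1 cm
Step 2: Shrinkage% = (3.1 / 43) * 100
Step 3: Shrinkage% = 0.072093 * 100 = 7.2093% ≈ 7.2%

7.2%


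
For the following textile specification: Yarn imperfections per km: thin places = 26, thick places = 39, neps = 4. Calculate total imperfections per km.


Formula: Total = thin places + thick places + neps
Total = 26 + 39 + 4
Total = 69 imperfections/km

69 imperfections/km


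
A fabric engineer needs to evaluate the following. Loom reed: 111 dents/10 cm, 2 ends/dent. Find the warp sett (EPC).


Formula: EPC = (dents per 10 cm * ends per dent) / 10
Step 1: Total ends per 10 cm = 111 * 2 = 222
Step 2: EPC = 222 / 10 = 22.2 ends/cm

22.2 ends/cm


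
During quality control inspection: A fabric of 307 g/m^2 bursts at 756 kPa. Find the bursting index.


Formula: Bursting Index = Bursting Strength / Fabric GSM
BI = 756 kPa / 307 g/m^2
BI = 2.463 kPa/(g/m^2)

2.463 kPa/(g/m^2)


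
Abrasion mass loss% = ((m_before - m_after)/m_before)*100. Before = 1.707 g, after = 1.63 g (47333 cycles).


Formula: Mass loss% = ((m_before - m_after) / m_before) * 100
Step 1: Mass loss = 1.707 - 1.63 = 0.077 g
Step 2: Ratio = 0.077 / 1.707 = 0.0451084
Step 3: Mass loss% = 0.0451084 * 100 = 4.51084% ≈ 4.51%

4.51%


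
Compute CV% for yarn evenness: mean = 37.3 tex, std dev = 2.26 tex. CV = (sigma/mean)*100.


Formula: CV% = (standard deviation / mean) * 100
Step 1: Ratio = 2.26 / 37.3 = 0.06059
Step 2: CV% = 0.06059 * 100 = 6.059% ≈ 6.1%

6.1%


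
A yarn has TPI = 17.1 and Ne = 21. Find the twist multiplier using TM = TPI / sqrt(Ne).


Formula: TM = TPI / sqrt(Ne)
Step 1: sqrt(Ne) = sqrt(21) = 4.5826
Step 2: TM = 17.1 / 4.5826 = 3.73

3.73 TM


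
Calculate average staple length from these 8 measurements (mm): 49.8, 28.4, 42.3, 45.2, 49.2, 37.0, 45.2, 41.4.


Formula: Mean = sum of lengths / count
Sum = 49.8 + 28.4 + 42.3 + 45.2 + 49.2 + 37.0 + 45.2 + 41.4
Sum = 338.5 mm
Mean = 338.5 / 8 = 42.31 mm

42.31 mm


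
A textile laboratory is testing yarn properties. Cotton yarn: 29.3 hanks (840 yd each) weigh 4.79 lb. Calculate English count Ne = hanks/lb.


Formula: Ne = hanks / mass_lb
Substituting: Ne = 29.3 / 4.79
Ne = 6.1

6.1 Ne


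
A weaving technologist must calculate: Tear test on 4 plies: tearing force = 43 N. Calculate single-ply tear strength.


Formula: Per-ply strength = Total force / Number of plies
Per-ply = 43 N / 4
Per-ply = 10.75 N

10.75 N


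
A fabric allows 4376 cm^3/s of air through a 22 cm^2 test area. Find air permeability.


Formula: Air Permeability = Airflow / Test Area
AP = 4376 cm^3/s / 22 cm^2
AP = 198.9 cm^3/s/cm^2

198.9 cm^3/s/cm^2


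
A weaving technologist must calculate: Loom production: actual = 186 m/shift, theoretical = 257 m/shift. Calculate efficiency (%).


Formula: Efficiency% = (Actual output / Theoretical output) * 100
Efficiency% = (186 / 257) * 100
Efficiency% = 0.723735 * 100 = 72.3735% ≈ 72.4%

72.4%


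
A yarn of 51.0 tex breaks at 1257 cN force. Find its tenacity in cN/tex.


Formula: Tenacity = Breaking force / Linear density
Tenacity = 1257 cN / 51.0 tex
Tenacity = 24.65 cN/tex

24.65 cN/tex


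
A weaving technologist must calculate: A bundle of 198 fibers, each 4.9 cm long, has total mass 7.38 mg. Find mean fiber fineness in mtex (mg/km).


Formula: fineness (mtex) = mass (mg) / total length (km) = (mass_mg / total_length_m) * 1000
Step 1: Convert fiber length: 4.9 cm = 0.049 m
Step 2: Total fiber length = 198 * 0.049 = 9.702 m
Step 3: Linear density = 7.38 mg / 9.702 m = 0.7607 mg/m
Step 4: fineness = 0.7607 * 1000 = 760.7 mtex

760.7 mtex


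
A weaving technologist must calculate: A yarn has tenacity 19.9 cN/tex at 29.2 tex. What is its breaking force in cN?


Formula: Breaking force = Tenacity * Linear density
F = 19.9 cN/tex * 29.2 tex
F = 581.08 cN

581.08 cN


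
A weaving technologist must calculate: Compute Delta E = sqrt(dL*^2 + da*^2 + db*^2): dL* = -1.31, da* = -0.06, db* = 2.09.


Formula: Delta E = sqrt(dL*^2 + da*^2 + db*^2)
Step 1: dL*^2 = (-1.31)^2 = 1.7161
Step 2: da*^2 = (-0.06)^2 = 0.0036
Step 3: db*^2 = 2.09^2 = 4.3681
Step 4: Sum = 1.7161 + 0.0036 + 4.3681 = 6.0878
Step 5: Delta E = sqrt(6.0878) = 2.47

2.47 Delta E


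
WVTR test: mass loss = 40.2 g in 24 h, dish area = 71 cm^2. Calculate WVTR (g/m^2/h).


Formula: WVTR = mass_loss / (area * time)
Step 1: Convert area: 71 cm^2 = 0.0071 m^2
Step 2: WVTR = 40.2 g / (0.0071 m^2 * 24 h)
Step 3: WVTR = 40.2 / 0.1704 = 235.9 g/m^2/h

235.9 g/m^2/h


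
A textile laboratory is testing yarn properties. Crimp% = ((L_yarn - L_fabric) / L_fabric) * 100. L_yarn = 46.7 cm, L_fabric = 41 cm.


Formula: Crimp% = ((L_yarn - L_fabric) / L_fabric) * 100
Step 1: Extension = 46.7 - 41 = 5.7 cm
Step 2: Crimp% = (5.7 / 41) * 100
Step 3: Crimp% = 0.139024 * 100 = 13.9024% ≈ 13.9%

13.9%


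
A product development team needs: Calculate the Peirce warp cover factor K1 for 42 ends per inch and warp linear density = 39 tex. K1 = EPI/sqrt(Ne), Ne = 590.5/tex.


Formula: K1 = EPI / sqrt(Ne), with Ne = 590.5 / tex_warp
Step 1: Ne = 590.5 / 39 = 15.141
Step 2: sqrt(Ne) = sqrt(15.141) = 3.8911
Step 3: K1 = 42 / 3.8911 = 10.8

10.8


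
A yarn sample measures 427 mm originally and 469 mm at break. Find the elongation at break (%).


Formula: Elongation (%) = ((L_break - L0) / L0) * 100
Step 1: Extension = 469 - 427 = 42 mm
Step 2: Elongation = (42 / 427) * 100
Step 3: Elongation = 0.098361 * 100 = 9.8361% ≈ 9.8%

9.8%


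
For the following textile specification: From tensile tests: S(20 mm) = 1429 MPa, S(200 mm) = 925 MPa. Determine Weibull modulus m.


Formula: m = ln(L1/L2) / ln(S2/S1)
Step 1: ln(L1/L2) = ln(20/200) = -2.30259
Step 2: S2/S1 = 925/1429 = 0.64731
Step 3: ln(S2/S1) = ln(0.64731) = -0.43493
Step 4: m = -2.30259 / -0.43493 = 5.29

5.29 (Weibull m)


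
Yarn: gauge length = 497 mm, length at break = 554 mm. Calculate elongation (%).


Formula: Elongation (%) = ((L_break - L0) / L0) * 100
Step 1: Extension = 554 - 497 = 57 mm
Step 2: Elongation = (57 / 497) * 100
Step 3: Elongation = 0.114688 * 100 = 11.4688% ≈ 11.5%

11.5%


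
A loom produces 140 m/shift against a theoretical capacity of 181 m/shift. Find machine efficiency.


Formula: Efficiency% = (Actual output / Theoretical output) * 100
Efficiency% = (140 / 181) * 100
Efficiency% = 0.773481 * 100 = 77.3481% ≈ 77.3%

77.3%


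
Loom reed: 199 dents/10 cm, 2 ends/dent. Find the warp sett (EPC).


Formula: EPC = (dents per 10 cm * ends per dent) / 10
Step 1: Total ends per 10 cm = 199 * 2 = 398
Step 2: EPC = 398 / 10 = 39.8 ends/cm

39.8 ends/cm


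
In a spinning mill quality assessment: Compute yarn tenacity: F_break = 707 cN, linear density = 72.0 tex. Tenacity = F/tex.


Formula: Tenacity = Breaking force / Linear density
Tenacity = 707 cN / 72.0 tex
Tenacity = 9.82 cN/tex

9.82 cN/tex


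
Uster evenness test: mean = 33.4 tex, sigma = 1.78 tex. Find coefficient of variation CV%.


Formula: CV% = (standard deviation / mean) * 100
Step 1: Ratio = 1.78 / 33.4 = 0.053293
Step 2: CV% = 0.053293 * 100 = 5.3293% ≈ 5.3%

5.3%


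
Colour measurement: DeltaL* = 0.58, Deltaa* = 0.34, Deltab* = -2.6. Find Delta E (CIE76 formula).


Formula: Delta E = sqrt(dL*^2 + da*^2 + db*^2)
Step 1: dL*^2 = 0.58^2 = 0.3364
Step 2: da*^2 = 0.34^2 = 0.1156
Step 3: db*^2 = (-2.6)^2 = 6.76
Step 4: Sum = 0.3364 + 0.1156 + 6.76 = 7.212
Step 5: Delta E = sqrt(7.212) = 2.69

2.69 Delta E


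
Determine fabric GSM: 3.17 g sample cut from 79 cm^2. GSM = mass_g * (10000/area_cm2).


Formula: GSM = mass_g / area_m2
Step 1: Convert area: 79 cm^2 = 79 / 10000 = 0.0079 m^2
Step 2: GSM = 3.17 g / 0.0079 m^2 = 401.3 g/m^2

401.3 g/m^2


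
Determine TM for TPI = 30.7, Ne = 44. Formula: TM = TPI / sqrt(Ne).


Formula: TM = TPI / sqrt(Ne)
Step 1: sqrt(Ne) = sqrt(44) = 6.6332
Step 2: TM = 30.7 / 6.6332 = 4.63

4.63 TM


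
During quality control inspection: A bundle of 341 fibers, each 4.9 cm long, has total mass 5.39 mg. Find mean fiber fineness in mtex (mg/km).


Formula: fineness (mtex) = mass (mg) / total length (km) = (mass_mg / total_length_m) * 1000
Step 1: Convert fiber length: 4.9 cm = 0.049 m
Step 2: Total fiber length = 341 * 0.049 = 16.709 m
Step 3: Linear density = 5.39 mg / 16.709 m = 0.3226 mg/m
Step 4: fineness = 0.3226 * 1000 = 322.6 mtex

322.6 mtex


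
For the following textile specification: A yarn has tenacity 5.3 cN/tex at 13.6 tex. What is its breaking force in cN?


Formula: Breaking force = Tenacity * Linear density
F = 5.3 cN/tex * 13.6 tex
F = 72.08 cN

72.08 cN


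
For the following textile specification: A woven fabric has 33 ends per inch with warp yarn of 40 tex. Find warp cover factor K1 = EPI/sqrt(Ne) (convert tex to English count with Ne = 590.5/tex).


Formula: K1 = EPI / sqrt(Ne), with Ne = 590.5 / tex_warp
Step 1: Ne = 590.5 / 40 = 14.763
Step 2: sqrt(Ne) = sqrt(14.763) = 3.8423
Step 3: K1 = 33 / 3.8423 = 8.6

8.6


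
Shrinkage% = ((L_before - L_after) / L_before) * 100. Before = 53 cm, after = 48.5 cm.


Formula: Shrinkage% = ((L_before - L_after) / L_before) * 100
Step 1: Shrinkage = 53 - 48.5 = 4.5 cm
Step 2: Shrinkage% = (4.5 / 53) * 100
Step 3: Shrinkage% = 0.084906 * 100 = 8.4906% ≈ 8.5%

8.5%


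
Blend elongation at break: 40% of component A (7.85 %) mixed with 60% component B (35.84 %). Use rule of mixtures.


Formula: Blend property = (fraction_A * property_A) + (fraction_B * property_B)
Step 1: Contribution A = 40/100 * 7.85 % = 3.14 %
Step 2: Contribution B = 60/100 * 35.84 % = 21.504 %
Step 3: Blend elongation at break = 3.14 + 21.504 = 24.644 %

24.644 %


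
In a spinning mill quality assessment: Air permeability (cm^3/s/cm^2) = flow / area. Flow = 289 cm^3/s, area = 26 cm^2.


Formula: Air Permeability = Airflow / Test Area
AP = 289 cm^3/s / 26 cm^2
AP = 11.1 cm^3/s/cm^2

11.1 cm^3/s/cm^2


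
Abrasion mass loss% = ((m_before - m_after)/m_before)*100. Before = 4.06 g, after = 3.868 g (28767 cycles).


Formula: Mass loss% = ((m_before - m_after) / m_before) * 100
Step 1: Mass loss = 4.06 - 3.868 = 0.192 g
Step 2: Ratio = 0.192 / 4.06 = 0.0472906
Step 3: Mass loss% = 0.0472906 * 100 = 4.72906% ≈ 4.73%

4.73%


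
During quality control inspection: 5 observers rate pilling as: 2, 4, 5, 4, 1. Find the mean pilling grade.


Formula: Mean = sum / count
Sum = 2 + 4 + 5 + 4 + 1 = 16
Mean = 16 / 5 = 3.2

3.2


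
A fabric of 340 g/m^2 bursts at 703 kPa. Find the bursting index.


Formula: Bursting Index = Bursting Strength / Fabric GSM
BI = 703 kPa / 340 g/m^2
BI = 2.068 kPa/(g/m^2)

2.068 kPa/(g/m^2)


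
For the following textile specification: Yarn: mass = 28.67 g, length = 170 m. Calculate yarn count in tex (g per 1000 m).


Formula: Tex = (mass_g / length_m) * 1000
Substituting: Tex = (28.67 / 170) * 1000
Intermediate: 28.67 / 170 = 0.16864706 g/m
Tex = 0.16864706 * 1000 = 168.65 tex

168.65 tex


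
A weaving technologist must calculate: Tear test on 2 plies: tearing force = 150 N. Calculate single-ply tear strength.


Formula: Per-ply strength = Total force / Number of plies
Per-ply = 150 N / 2
Per-ply = 75 N

75 N


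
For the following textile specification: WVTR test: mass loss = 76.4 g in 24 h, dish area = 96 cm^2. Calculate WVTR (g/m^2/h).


Formula: WVTR = mass_loss / (area * time)
Step 1: Convert area: 96 cm^2 = 0.0096 m^2
Step 2: WVTR = 76.4 g / (0.0096 m^2 * 24 h)
Step 3: WVTR = 76.4 / 0.2304 = 331.6 g/m^2/h

331.6 g/m^2/h


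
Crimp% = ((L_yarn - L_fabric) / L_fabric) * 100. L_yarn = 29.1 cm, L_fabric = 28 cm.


Formula: Crimp% = ((L_yarn - L_fabric) / L_fabric) * 100
Step 1: Extension = 29.1 - 28 = 1.1 cm
Step 2: Crimp% = (1.1 / 28) * 100
Step 3: Crimp% = 0.039286 * 100 = 3.9286% ≈ 3.9%

3.9%


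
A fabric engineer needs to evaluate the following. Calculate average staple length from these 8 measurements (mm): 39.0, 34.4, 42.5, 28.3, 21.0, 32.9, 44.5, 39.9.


Formula: Mean = sum of lengths / count
Sum = 39.0 + 34.4 + 42.5 + 28.3 + 21.0 + 32.9 + 44.5 + 39.9
Sum = 282.5 mm
Mean = 282.5 / 8 = 35.31 mm

35.31 mm


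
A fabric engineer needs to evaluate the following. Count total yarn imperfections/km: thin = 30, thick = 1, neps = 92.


Formula: Total = thin places + thick places + neps
Total = 30 + 1 + 92
Total = 123 imperfections/km

123 imperfections/km


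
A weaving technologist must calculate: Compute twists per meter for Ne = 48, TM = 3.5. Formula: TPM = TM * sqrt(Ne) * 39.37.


Formula: TPM = TM * sqrt(Ne) * 39.37
Step 1: sqrt(Ne) = sqrt(48) = 6.9282
Step 2: TM * sqrt(Ne) = 3.5 * 6.9282 = 24.2487
Step 3: TPM = 24.2487 * 39.37 = 955 twists/m

955 twists/m


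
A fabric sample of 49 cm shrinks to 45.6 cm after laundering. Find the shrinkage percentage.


Formula: Shrinkage% = ((L_before - L_after) / L_before) * 100
Step 1: Shrinkage = 49 - 45.6 = 3.4 cm
Step 2: Shrinkage% = (3.4 / 49) * 100
Step 3: Shrinkage% = 0.069388 * 100 = 6.9388% ≈ 6.9%

6.9%


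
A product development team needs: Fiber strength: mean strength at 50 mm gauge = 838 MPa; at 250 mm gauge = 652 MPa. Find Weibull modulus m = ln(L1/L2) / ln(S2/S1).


Formula: m = ln(L1/L2) / ln(S2/S1)
Step 1: ln(L1/L2) = ln(50/250) = -1.60944
Step 2: S2/S1 = 652/838 = 0.77804
Step 3: ln(S2/S1) = ln(0.77804) = -0.25098
Step 4: m = -1.60944 / -0.25098 = 6.41

6.41 (Weibull m)


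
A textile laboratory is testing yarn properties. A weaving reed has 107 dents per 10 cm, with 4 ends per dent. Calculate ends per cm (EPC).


Formula: EPC = (dents per 10 cm * ends per dent) / 10
Step 1: Total ends per 10 cm = 107 * 4 = 428
Step 2: EPC = 428 / 10 = 42.8 ends/cm

42.8 ends/cm


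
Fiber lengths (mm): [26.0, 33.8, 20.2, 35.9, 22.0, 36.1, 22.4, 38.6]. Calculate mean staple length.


Formula: Mean = sum of lengths / count
Sum = 26.0 + 33.8 + 20.2 + 35.9 + 22.0 + 36.1 + 22.4 + 38.6
Sum = 235.0 mm
Mean = 235.0 / 8 = 29.38 mm

29.38 mm


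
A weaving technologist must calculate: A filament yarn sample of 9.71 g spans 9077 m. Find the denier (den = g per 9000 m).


Formula: den = (mass_g / length_m) * 9000
Substituting: den = (9.71 / 9077) * 9000
Intermediate: 9.71 / 9077 = 0.00106974 g/m
den = 0.00106974 * 9000 = 9.6 denier

9.6 denier


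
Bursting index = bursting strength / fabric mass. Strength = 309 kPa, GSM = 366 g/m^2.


Formula: Bursting Index = Bursting Strength / Fabric GSM
BI = 309 kPa / 366 g/m^2
BI = 0.844 kPa/(g/m^2)

0.844 kPa/(g/m^2)


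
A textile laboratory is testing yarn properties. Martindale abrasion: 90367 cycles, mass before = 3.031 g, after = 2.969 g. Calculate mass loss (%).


Formula: Mass loss% = ((m_before - m_after) / m_before) * 100
Step 1: Mass loss = 3.031 - 2.969 = 0.062 g
Step 2: Ratio = 0.062 / 3.031 = 0.0204553
Step 3: Mass loss% = 0.0204553 * 100 = 2.04553% ≈ 2.05%

2.05%


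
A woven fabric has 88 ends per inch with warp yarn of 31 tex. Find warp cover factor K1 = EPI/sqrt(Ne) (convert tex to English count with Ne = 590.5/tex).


Formula: K1 = EPI / sqrt(Ne), with Ne = 590.5 / tex_warp
Step 1: Ne = 590.5 / 31 = 19.048
Step 2: sqrt(Ne) = sqrt(19.048) = 4.3644
Step 3: K1 = 88 / 4.3644 = 20.2

20.2


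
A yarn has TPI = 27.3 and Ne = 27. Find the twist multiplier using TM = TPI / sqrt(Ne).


Formula: TM = TPI / sqrt(Ne)
Step 1: sqrt(Ne) = sqrt(27) = 5.1962
Step 2: TM = 27.3 / 5.1962 = 5.25

5.25 TM


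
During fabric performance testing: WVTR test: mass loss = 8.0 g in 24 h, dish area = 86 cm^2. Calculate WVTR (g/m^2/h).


Formula: WVTR = mass_loss / (area * time)
Step 1: Convert area: 86 cm^2 = 0.0086 m^2
Step 2: WVTR = 8.0 g / (0.0086 m^2 * 24 h)
Step 3: WVTR = 8.0 / 0.2064 = 38.8 g/m^2/h

38.8 g/m^2/h


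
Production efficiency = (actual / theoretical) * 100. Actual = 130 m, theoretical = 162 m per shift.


Formula: Efficiency% = (Actual output / Theoretical output) * 100
Efficiency% = (130 / 162) * 100
Efficiency% = 0.802469 * 100 = 80.2469% ≈ 80.2%

80.2%


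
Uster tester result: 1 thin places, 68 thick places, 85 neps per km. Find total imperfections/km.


Formula: Total = thin places + thick places + neps
Total = 1 + 68 + 85
Total = 154 imperfections/km

154 imperfections/km


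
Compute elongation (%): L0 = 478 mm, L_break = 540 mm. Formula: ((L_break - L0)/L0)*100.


Formula: Elongation (%) = ((L_break - L0) / L0) * 100
Step 1: Extension = 540 - 478 = 62 mm
Step 2: Elongation = (62 / 478) * 100
Step 3: Elongation = 0.129707 * 100 = 12.9707% ≈ 13.0%

13.0%


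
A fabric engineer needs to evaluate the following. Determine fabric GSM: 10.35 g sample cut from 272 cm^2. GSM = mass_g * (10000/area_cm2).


Formula: GSM = mass_g / area_m2
Step 1: Convert area: 272 cm^2 = 272 / 10000 = 0.0272 m^2
Step 2: GSM = 10.35 g / 0.0272 m^2 = 380.5 g/m^2

380.5 g/m^2


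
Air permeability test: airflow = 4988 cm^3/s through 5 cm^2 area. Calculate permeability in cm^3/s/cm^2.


Formula: Air Permeability = Airflow / Test Area
AP = 4988 cm^3/s / 5 cm^2
AP = 997.6 cm^3/s/cm^2

997.6 cm^3/s/cm^2


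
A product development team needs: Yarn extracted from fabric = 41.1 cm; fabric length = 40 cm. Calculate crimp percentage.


Formula: Crimp% = ((L_yarn - L_fabric) / L_fabric) * 100
Step 1: Extension = 41.1 - 40 = 1.1 cm
Step 2: Crimp% = (1.1 / 40) * 100
Step 3: Crimp% = 0.0275 * 100 = 2.75% ≈ 2.8%

2.8%


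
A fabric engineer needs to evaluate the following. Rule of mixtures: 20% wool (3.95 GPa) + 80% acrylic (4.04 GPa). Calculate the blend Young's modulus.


Formula: Blend property = (fraction_A * property_A) + (fraction_B * property_B)
Step 1: Contribution A = 20/100 * 3.95 GPa = 0.79 GPa
Step 2: Contribution B = 80/100 * 4.04 GPa = 3.232 GPa
Step 3: Blend Young's modulus = 0.79 + 3.232 = 4.022 GPa

4.022 GPa


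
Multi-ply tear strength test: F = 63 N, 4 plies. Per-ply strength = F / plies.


Formula: Per-ply strength = Total force / Number of plies
Per-ply = 63 N / 4
Per-ply = 15.75 N

15.75 N


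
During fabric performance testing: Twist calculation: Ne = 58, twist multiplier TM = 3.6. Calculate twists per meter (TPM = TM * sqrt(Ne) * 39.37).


Formula: TPM = TM * sqrt(Ne) * 39.37
Step 1: sqrt(Ne) = sqrt(58) = 7.6158
Step 2: TM * sqrt(Ne) = 3.6 * 7.6158 = 27.4169
Step 3: TPM = 27.4169 * 39.37 = 1079 twists/m

1079 twists/m


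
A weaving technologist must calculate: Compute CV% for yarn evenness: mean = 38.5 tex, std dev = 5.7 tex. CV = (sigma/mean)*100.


Formula: CV% = (standard deviation / mean) * 100
Step 1: Ratio = 5.7 / 38.5 = 0.148052
Step 2: CV% = 0.148052 * 100 = 14.8052% ≈ 14.8%

14.8%


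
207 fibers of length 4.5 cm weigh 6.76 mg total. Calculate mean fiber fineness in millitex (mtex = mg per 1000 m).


Formula: fineness (mtex) = mass (mg) / total length (km) = (mass_mg / total_length_m) * 1000
Step 1: Convert fiber length: 4.5 cm = 0.045 m
Step 2: Total fiber length = 207 * 0.045 = 9.315 m
Step 3: Linear density = 6.76 mg / 9.315 m = 0.7257 mg/m
Step 4: fineness = 0.7257 * 1000 = 725.7 mtex

725.7 mtex


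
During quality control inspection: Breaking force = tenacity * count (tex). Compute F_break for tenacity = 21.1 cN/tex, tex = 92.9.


Formula: Breaking force = Tenacity * Linear density
F = 21.1 cN/tex * 92.9 tex
F = 1960.19 cN

1960.19 cN


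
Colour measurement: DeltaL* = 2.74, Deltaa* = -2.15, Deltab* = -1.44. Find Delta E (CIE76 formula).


Formula: Delta E = sqrt(dL*^2 + da*^2 + db*^2)
Step 1: dL*^2 = 2.74^2 = 7.5076
Step 2: da*^2 = (-2.15)^2 = 4.6225
Step 3: db*^2 = (-1.44)^2 = 2.0736
Step 4: Sum = 7.5076 + 4.6225 + 2.0736 = 14.2037
Step 5: Delta E = sqrt(14.2037) = 3.77

3.77 Delta E


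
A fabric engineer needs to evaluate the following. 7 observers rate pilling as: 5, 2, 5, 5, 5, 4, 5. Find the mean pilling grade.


Formula: Mean = sum / count
Sum = 5 + 2 + 5 + 5 + 5 + 4 + 5 = 31
Mean = 31 / 7 = 4.4

4.4


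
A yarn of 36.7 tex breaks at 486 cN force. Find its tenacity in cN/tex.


Formula: Tenacity = Breaking force / Linear density
Tenacity = 486 cN / 36.7 tex
Tenacity = 13.24 cN/tex

13.24 cN/tex


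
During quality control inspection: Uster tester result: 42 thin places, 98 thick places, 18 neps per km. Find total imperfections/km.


Formula: Total = thin places + thick places + neps
Total = 42 + 98 + 18
Total = 158 imperfections/km

158 imperfections/km


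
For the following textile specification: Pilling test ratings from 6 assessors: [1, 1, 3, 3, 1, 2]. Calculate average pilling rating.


Formula: Mean = sum / count
Sum = 1 + 1 + 3 + 3 + 1 + 2 = 11
Mean = 11 / 6 = 1.8

1.8


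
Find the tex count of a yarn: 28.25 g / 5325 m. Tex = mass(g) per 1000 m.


Formula: Tex = (mass_g / length_m) * 1000
Substituting: Tex = (28.25 / 5325) * 1000
Intermediate: 28.25 / 5325 = 0.00530516 g/m
Tex = 0.00530516 * 1000 = 5.31 tex

5.31 tex


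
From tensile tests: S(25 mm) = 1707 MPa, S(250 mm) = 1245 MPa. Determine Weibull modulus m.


Formula: m = ln(L1/L2) / ln(S2/S1)
Step 1: ln(L1/L2) = ln(25/250) = -2.30259
Step 2: S2/S1 = 1245/1707 = 0.72935
Step 3: ln(S2/S1) = ln(0.72935) = -0.31560
Step 4: m = -2.30259 / -0.31560 = 7.30

7.30 (Weibull m)


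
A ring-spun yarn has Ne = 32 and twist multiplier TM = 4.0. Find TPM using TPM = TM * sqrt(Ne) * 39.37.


Formula: TPM = TM * sqrt(Ne) * 39.37
Step 1: sqrt(Ne) = sqrt(32) = 5.6569
Step 2: TM * sqrt(Ne) = 4.0 * 5.6569 = 22.6276
Step 3: TPM = 22.6276 * 39.37 = 891 twists/m

891 twists/m


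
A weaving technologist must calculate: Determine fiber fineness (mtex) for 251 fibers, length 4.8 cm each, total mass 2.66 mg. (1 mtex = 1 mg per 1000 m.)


Formula: fineness (mtex) = mass (mg) / total length (km) = (mass_mg / total_length_m) * 1000
Step 1: Convert fiber length: 4.8 cm = 0.048 m
Step 2: Total fiber length = 251 * 0.048 = 12.048 m
Step 3: Linear density = 2.66 mg / 12.048 m = 0.2208 mg/m
Step 4: fineness = 0.2208 * 1000 = 220.8 mtex

220.8 mtex


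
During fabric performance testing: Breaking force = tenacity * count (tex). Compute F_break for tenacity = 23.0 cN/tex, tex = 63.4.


Formula: Breaking force = Tenacity * Linear density
F = 23.0 cN/tex * 63.4 tex
F = 1458.20 cN

1458.20 cN


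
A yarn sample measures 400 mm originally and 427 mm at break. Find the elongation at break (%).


Formula: Elongation (%) = ((L_break - L0) / L0) * 100
Step 1: Extension = 427 - 400 = 27 mm
Step 2: Elongation = (27 / 400) * 100
Step 3: Elongation = 0.0675 * 100 = 6.75% ≈ 6.8%

6.8%


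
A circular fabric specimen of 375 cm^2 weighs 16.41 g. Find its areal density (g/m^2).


Formula: GSM = mass_g / area_m2
Step 1: Convert area: 375 cm^2 = 375 / 10000 = 0.0375 m^2
Step 2: GSM = 16.41 g / 0.0375 m^2 = 437.6 g/m^2

437.6 g/m^2


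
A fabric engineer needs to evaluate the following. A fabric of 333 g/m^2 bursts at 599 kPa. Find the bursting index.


Formula: Bursting Index = Bursting Strength / Fabric GSM
BI = 599 kPa / 333 g/m^2
BI = 1.799 kPa/(g/m^2)

1.799 kPa/(g/m^2)


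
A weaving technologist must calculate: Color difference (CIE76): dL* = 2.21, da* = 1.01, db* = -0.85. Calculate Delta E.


Formula: Delta E = sqrt(dL*^2 + da*^2 + db*^2)
Step 1: dL*^2 = 2.21^2 = 4.8841
Step 2: da*^2 = 1.01^2 = 1.0201
Step 3: db*^2 = (-0.85)^2 = 0.7225
Step 4: Sum = 4.8841 + 1.0201 + 0.7225 = 6.6267
Step 5: Delta E = sqrt(6.6267) = 2.57

2.57 Delta E


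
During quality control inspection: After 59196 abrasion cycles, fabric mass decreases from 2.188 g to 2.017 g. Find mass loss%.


Formula: Mass loss% = ((m_before - m_after) / m_before) * 100
Step 1: Mass loss = 2.188 - 2.017 = 0.171 g
Step 2: Ratio = 0.171 / 2.188 = 0.0781536
Step 3: Mass loss% = 0.0781536 * 100 = 7.81536% ≈ 7.82%

7.82%


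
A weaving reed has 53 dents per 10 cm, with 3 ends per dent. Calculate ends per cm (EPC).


Formula: EPC = (dents per 10 cm * ends per dent) / 10
Step 1: Total ends per 10 cm = 53 * 3 = 159
Step 2: EPC = 159 / 10 = 15.9 ends/cm

15.9 ends/cm


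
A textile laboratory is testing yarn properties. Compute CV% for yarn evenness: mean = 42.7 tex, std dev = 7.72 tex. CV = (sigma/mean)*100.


Formula: CV% = (standard deviation / mean) * 100
Step 1: Ratio = 7.72 / 42.7 = 0.180796
Step 2: CV% = 0.180796 * 100 = 18.0796% ≈ 18.1%

18.1%


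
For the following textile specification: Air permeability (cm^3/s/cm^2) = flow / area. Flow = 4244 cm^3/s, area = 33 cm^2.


Formula: Air Permeability = Airflow / Test Area
AP = 4244 cm^3/s / 33 cm^2
AP = 128.6 cm^3/s/cm^2

128.6 cm^3/s/cm^2


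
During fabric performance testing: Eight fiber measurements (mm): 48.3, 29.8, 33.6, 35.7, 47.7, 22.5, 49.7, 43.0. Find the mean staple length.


Formula: Mean = sum of lengths / count
Sum = 48.3 + 29.8 + 33.6 + 35.7 + 47.7 + 22.5 + 49.7 + 43.0
Sum = 310.3 mm
Mean = 310.3 / 8 = 38.79 mm

38.79 mm


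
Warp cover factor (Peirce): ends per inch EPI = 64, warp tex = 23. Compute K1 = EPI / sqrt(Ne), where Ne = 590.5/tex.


Formula: K1 = EPI / sqrt(Ne), with Ne = 590.5 / tex_warp
Step 1: Ne = 590.5 / 23 = 25.674
Step 2: sqrt(Ne) = sqrt(25.674) = 5.067
Step 3: K1 = 64 / 5.067 = 12.6

12.6


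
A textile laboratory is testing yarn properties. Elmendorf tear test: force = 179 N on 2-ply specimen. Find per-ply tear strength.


Formula: Per-ply strength = Total force / Number of plies
Per-ply = 179 N / 2
Per-ply = 89.5 N

89.5 N


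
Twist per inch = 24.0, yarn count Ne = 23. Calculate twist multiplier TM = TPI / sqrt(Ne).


Formula: TM = TPI / sqrt(Ne)
Step 1: sqrt(Ne) = sqrt(23) = 4.7958
Step 2: TM = 24.0 / 4.7958 = 5.00

5.00 TM


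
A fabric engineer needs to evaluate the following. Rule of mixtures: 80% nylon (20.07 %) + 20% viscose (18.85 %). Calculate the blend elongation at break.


Formula: Blend property = (fraction_A * property_A) + (fraction_B * property_B)
Step 1: Contribution A = 80/100 * 20.07 % = 16.056 %
Step 2: Contribution B = 20/100 * 18.85 % = 3.77 %
Step 3: Blend elongation at break = 16.056 + 3.77 = 19.826 %

19.826 %


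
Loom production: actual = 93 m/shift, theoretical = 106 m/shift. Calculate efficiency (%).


Formula: Efficiency% = (Actual output / Theoretical output) * 100
Efficiency% = (93 / 106) * 100
Efficiency% = 0.877358 * 100 = 87.7358% ≈ 87.7%

87.7%


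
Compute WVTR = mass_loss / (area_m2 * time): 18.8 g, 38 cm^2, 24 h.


Formula: WVTR = mass_loss / (area * time)
Step 1: Convert area: 38 cm^2 = 0.0038 m^2
Step 2: WVTR = 18.8 g / (0.0038 m^2 * 24 h)
Step 3: WVTR = 18.8 / 0.0912 = 206.1 g/m^2/h

206.1 g/m^2/h


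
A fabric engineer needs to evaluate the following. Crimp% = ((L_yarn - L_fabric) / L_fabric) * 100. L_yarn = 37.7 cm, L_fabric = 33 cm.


Formula: Crimp% = ((L_yarn - L_fabric) / L_fabric) * 100
Step 1: Extension = 37.7 - 33 = 4.7 cm
Step 2: Crimp% = (4.7 / 33) * 100
Step 3: Crimp% = 0.142424 * 100 = 14.2424% ≈ 14.2%

14.2%


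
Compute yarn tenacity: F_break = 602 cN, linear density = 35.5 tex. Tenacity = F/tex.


Formula: Tenacity = Breaking force / Linear density
Tenacity = 602 cN / 35.5 tex
Tenacity = 16.96 cN/tex

16.96 cN/tex


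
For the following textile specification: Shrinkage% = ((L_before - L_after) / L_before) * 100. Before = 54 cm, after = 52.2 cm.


Formula: Shrinkage% = ((L_before - L_after) / L_before) * 100
Step 1: Shrinkage = 54 - 52.2 = 1.8 cm
Step 2: Shrinkage% = (1.8 / 54) * 100
Step 3: Shrinkage% = 0.033333 * 100 = 3.3333% ≈ 3.3%

3.3%


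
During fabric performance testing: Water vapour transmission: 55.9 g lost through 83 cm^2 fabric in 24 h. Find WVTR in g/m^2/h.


Formula: WVTR = mass_loss / (area * time)
Step 1: Convert area: 83 cm^2 = 0.0083 m^2
Step 2: WVTR = 55.9 g / (0.0083 m^2 * 24 h)
Step 3: WVTR = 55.9 / 0.1992 = 280.6 g/m^2/h

280.6 g/m^2/h


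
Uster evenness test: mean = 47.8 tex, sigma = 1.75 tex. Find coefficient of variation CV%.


Formula: CV% = (standard deviation / mean) * 100
Step 1: Ratio = 1.75 / 47.8 = 0.036611
Step 2: CV% = 0.036611 * 100 = 3.6611% ≈ 3.7%

3.7%


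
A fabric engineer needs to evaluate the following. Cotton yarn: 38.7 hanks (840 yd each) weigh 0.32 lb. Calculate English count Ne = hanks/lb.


Formula: Ne = hanks / mass_lb
Substituting: Ne = 38.7 / 0.32
Ne = 120.9

120.9 Ne


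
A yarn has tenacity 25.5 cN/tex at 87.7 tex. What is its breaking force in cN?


Formula: Breaking force = Tenacity * Linear density
F = 25.5 cN/tex * 87.7 tex
F = 2236.35 cN

2236.35 cN


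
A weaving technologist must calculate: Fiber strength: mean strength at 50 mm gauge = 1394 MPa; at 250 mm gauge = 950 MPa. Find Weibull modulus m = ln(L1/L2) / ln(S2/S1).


Formula: m = ln(L1/L2) / ln(S2/S1)
Step 1: ln(L1/L2) = ln(50/250) = -1.60944
Step 2: S2/S1 = 950/1394 = 0.68149
Step 3: ln(S2/S1) = ln(0.68149) = -0.38347
Step 4: m = -1.60944 / -0.38347 = 4.20

4.20 (Weibull m)


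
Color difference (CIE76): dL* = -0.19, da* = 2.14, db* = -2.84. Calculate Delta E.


Formula: Delta E = sqrt(dL*^2 + da*^2 + db*^2)
Step 1: dL*^2 = (-0.19)^2 = 0.0361
Step 2: da*^2 = 2.14^2 = 4.5796
Step 3: db*^2 = (-2.84)^2 = 8.0656
Step 4: Sum = 0.0361 + 4.5796 + 8.0656 = 12.6813
Step 5: Delta E = sqrt(12.6813) = 3.56

3.56 Delta E


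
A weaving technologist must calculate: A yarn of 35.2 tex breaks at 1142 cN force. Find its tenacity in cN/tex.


Formula: Tenacity = Breaking force / Linear density
Tenacity = 1142 cN / 35.2 tex
Tenacity = 32.44 cN/tex

32.44 cN/tex


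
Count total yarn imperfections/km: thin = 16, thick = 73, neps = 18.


Formula: Total = thin places + thick places + neps
Total = 16 + 73 + 18
Total = 107 imperfections/km

107 imperfections/km


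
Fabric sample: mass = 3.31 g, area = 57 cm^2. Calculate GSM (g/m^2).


Formula: GSM = mass_g / area_m2
Step 1: Convert area: 57 cm^2 = 57 / 10000 = 0.0057 m^2
Step 2: GSM = 3.31 g / 0.0057 m^2 = 580.7 g/m^2

580.7 g/m^2


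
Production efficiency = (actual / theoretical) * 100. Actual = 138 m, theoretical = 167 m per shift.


Formula: Efficiency% = (Actual output / Theoretical output) * 100
Efficiency% = (138 / 167) * 100
Efficiency% = 0.826347 * 100 = 82.6347% ≈ 82.6%

82.6%


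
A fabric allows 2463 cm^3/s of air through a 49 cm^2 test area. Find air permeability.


Formula: Air Permeability = Airflow / Test Area
AP = 2463 cm^3/s / 49 cm^2
AP = 50.3 cm^3/s/cm^2

50.3 cm^3/s/cm^2


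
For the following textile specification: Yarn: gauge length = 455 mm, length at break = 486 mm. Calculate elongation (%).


Formula: Elongation (%) = ((L_break - L0) / L0) * 100
Step 1: Extension = 486 - 455 = 31 mm
Step 2: Elongation = (31 / 455) * 100
Step 3: Elongation = 0.068132 * 100 = 6.8132% ≈ 6.8%

6.8%


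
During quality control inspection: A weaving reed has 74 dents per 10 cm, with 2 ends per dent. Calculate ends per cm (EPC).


Formula: EPC = (dents per 10 cm * ends per dent) / 10
Step 1: Total ends per 10 cm = 74 * 2 = 148
Step 2: EPC = 148 / 10 = 14.8 ends/cm

14.8 ends/cm
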